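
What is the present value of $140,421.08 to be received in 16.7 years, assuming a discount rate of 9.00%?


Present value formula: PV = FV / (1 + r)^t
PV = $140,421.08 / (1 + 0.09)^16.7
PV = $140,421.08 / 4.217184
PV = $33,297.36

PV = FV / (1 + r)^t = $33,297.36


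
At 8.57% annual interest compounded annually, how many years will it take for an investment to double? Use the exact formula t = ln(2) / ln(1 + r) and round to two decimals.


Doubling condition: (1 + r)^t = 2
Take ln of both sides: t × ln(1 + r) = ln(2)
t = ln(2) / ln(1 + r)
t = 0.693147 / 0.082225
t = 8.43

t = ln(2) / ln(1 + r) = 8.43 years


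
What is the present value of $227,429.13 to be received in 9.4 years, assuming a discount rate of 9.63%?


Present value formula: PV = FV / (1 + r)^t
PV = $227,429.13 / (1 + 0.0963)^9.4
PV = $227,429.13 / 2.3732118
PV = $95,831.79

PV = FV / (1 + r)^t = $95,831.79


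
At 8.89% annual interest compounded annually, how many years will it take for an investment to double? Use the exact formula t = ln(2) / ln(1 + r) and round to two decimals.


Doubling condition: (1 + r)^t = 2
Take ln of both sides: t × ln(1 + r) = ln(2)
t = ln(2) / ln(1 + r)
t = 0.693147 / 0.085168
t = 8.14

t = ln(2) / ln(1 + r) = 8.14 years


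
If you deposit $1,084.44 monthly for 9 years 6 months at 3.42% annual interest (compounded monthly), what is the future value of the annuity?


Future value of an ordinary annuity: FV = PMT × ((1 + r)^n − 1) / r
Monthly rate r = 0.0342/12 = 0.00285, n = 114
FV = $1,084.44 × ((1 + 0.0342/12)^114 − 1) / (0.0342/12)
FV = $1,084.44 × 134.474700
FV = $145,829.74

FV = PMT × ((1+r)^n - 1)/r = $145,829.74


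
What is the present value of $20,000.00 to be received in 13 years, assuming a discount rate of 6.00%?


Present value formula: PV = FV / (1 + r)^t
PV = $20,000.00 / (1 + 0.06)^13
PV = $20,000.00 / 2.132928
PV = $9,376.78

PV = FV / (1 + r)^t = $9,376.78


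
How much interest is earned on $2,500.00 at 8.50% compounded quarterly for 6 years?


Compound interest earned = final amount − principal.
A = P(1 + r/n)^(nt) = $2,500.00 × (1 + 0.085/4)^(4 × 6) = $4,141.04
Interest = A − P = $4,141.04 − $2,500.00 = $1,641.04

Interest = A - P = $1,641.04


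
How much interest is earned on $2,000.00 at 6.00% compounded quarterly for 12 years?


Compound interest earned = final amount − principal.
A = P(1 + r/n)^(nt) = $2,000.00 × (1 + 0.06/4)^(4 × 12) = $4,086.96
Interest = A − P = $4,086.96 − $2,000.00 = $2,086.96

Interest = A - P = $2,086.96


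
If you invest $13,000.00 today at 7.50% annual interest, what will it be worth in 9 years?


Future value formula: FV = PV × (1 + r)^t
FV = $13,000.00 × (1 + 0.075)^9
FV = $13,000.00 × 1.9172387
FV = $24,924.10

FV = PV × (1 + r)^t = $24,924.10


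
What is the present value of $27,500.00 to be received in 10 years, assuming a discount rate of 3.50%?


Present value formula: PV = FV / (1 + r)^t
PV = $27,500.00 / (1 + 0.035)^10
PV = $27,500.00 / 1.4105988
PV = $19,495.27

PV = FV / (1 + r)^t = $19,495.27


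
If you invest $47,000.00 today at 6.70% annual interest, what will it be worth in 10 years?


Future value formula: FV = PV × (1 + r)^t
FV = $47,000.00 × (1 + 0.067)^10
FV = $47,000.00 × 1.9126883
FV = $89,896.35

FV = PV × (1 + r)^t = $89,896.35


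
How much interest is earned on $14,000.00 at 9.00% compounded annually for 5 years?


Compound interest earned = final amount − principal.
A = P(1 + r/n)^(nt) = $14,000.00 × (1 + 0.09/1)^(1 × 5) = $21,540.74
Interest = A − P = $21,540.74 − $14,000.00 = $7,540.74

Interest = A - P = $7,540.74


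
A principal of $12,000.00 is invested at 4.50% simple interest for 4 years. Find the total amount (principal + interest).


Total amount formula: A = P(1 + rt) = P + P·r·t
Interest: I = P × r × t = $12,000.00 × 0.045 × 4 = $2,160.00
A = P + I = $12,000.00 + $2,160.00 = $14,160.00

A = P + I = P(1 + rt) = $14,160.00


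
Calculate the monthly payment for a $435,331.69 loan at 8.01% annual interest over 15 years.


Loan payment formula: PMT = PV × r / (1 − (1 + r)^(−n))
Monthly rate r = 0.0801/12 = 0.006675, n = 180 months
Denominator: 1 − (1 + 0.0801/12)^(−180) = 0.698054
PMT = $435,331.69 × (0.0801/12) / 0.698054
PMT = $4,162.77 per month

PMT = PV × r / (1-(1+r)^(-n)) = $4,162.77/month


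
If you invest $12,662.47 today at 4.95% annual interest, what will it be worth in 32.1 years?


Future value formula: FV = PV × (1 + r)^t
FV = $12,662.47 × (1 + 0.0495)^32.1
FV = $12,662.47 × 4.715594
FV = $59,711.07

FV = PV × (1 + r)^t = $59,711.07


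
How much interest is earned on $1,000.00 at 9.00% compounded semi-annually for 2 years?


Compound interest earned = final amount − principal.
A = P(1 + r/n)^(nt) = $1,000.00 × (1 + 0.09/2)^(2 × 2) = $1,192.52
Interest = A − P = $1,192.52 − $1,000.00 = $192.52

Interest = A - P = $192.52


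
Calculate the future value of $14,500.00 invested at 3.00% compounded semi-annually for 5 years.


Compound interest formula: A = P(1 + r/n)^(nt)
A = $14,500.00 × (1 + 0.03/2)^(2 × 5)
Growth factor: (1 + 0.03/2)^10 = 1.160541
A = $14,500.00 × 1.160541
A = $16,827.84

A = P(1 + r/n)^(nt) = $16,827.84


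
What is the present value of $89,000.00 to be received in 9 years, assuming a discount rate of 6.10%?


Present value formula: PV = FV / (1 + r)^t
PV = $89,000.00 / (1 + 0.061)^9
PV = $89,000.00 / 1.703878
PV = $52,233.79

PV = FV / (1 + r)^t = $52,233.79


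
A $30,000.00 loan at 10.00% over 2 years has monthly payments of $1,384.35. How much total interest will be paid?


Total paid over the life of the loan = PMT × n.
Total paid = $1,384.35 × 24 = $33,224.40
Total interest = total paid − principal = $33,224.40 − $30,000.00 = $3,224.40

Total interest = (PMT × n) - PV = $3,224.40


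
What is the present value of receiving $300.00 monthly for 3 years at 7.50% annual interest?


Present value of an ordinary annuity: PV = PMT × (1 − (1 + r)^(−n)) / r
Monthly rate r = 0.075/12 = 0.00625, n = 36
PV = $300.00 × (1 − (1 + 0.075/12)^(−36)) / (0.075/12)
PV = $300.00 × 32.147913
PV = $9,644.37

PV = PMT × (1-(1+r)^(-n))/r = $9,644.37


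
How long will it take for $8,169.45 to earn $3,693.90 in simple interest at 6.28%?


Rearrange the simple interest formula for t:
I = P × r × t  ⇒  t = I / (P × r)
t = $3,693.90 / ($8,169.45 × 0.0628)
t = 7.2

t = I/(P×r) = 7.2 years


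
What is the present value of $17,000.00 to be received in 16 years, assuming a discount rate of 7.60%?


Present value formula: PV = FV / (1 + r)^t
PV = $17,000.00 / (1 + 0.076)^16
PV = $17,000.00 / 3.228467
PV = $5,265.66

PV = FV / (1 + r)^t = $5,265.66


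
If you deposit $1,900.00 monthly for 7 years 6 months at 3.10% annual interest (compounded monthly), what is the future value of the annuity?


Future value of an ordinary annuity: FV = PMT × ((1 + r)^n − 1) / r
Monthly rate r = 0.031/12 ≈ 0.00258333, n = 90
FV = $1,900.00 × ((1 + 0.031/12)^90 − 1) / (0.031/12)
FV = $1,900.00 × 101.176349
FV = $192,235.06

FV = PMT × ((1+r)^n - 1)/r = $192,235.06


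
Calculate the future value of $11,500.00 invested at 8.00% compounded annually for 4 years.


Compound interest formula: A = P(1 + r/n)^(nt)
A = $11,500.00 × (1 + 0.08/1)^(1 × 4)
Growth factor: (1 + 0.08/1)^4 = 1.360489
A = $11,500.00 × 1.360489
A = $15,645.62

A = P(1 + r/n)^(nt) = $15,645.62


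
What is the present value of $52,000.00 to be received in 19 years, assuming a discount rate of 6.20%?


Present value formula: PV = FV / (1 + r)^t
PV = $52,000.00 / (1 + 0.062)^19
PV = $52,000.00 / 3.135926
PV = $16,582.02

PV = FV / (1 + r)^t = $16,582.02


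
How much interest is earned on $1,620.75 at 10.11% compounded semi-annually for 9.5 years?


Compound interest earned = final amount − principal.
A = P(1 + r/n)^(nt) = $1,620.75 × (1 + 0.1011/2)^(2 × 9.5) = $4,136.51
Interest = A − P = $4,136.51 − $1,620.75 = $2,515.76

Interest = A - P = $2,515.76


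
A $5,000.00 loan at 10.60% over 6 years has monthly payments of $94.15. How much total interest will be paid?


Total paid over the life of the loan = PMT × n.
Total paid = $94.15 × 72 = $6,778.80
Total interest = total paid − principal = $6,778.80 − $5,000.00 = $1,778.80

Total interest = (PMT × n) - PV = $1,778.80


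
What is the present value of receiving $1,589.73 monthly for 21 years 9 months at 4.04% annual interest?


Present value of an ordinary annuity: PV = PMT × (1 − (1 + r)^(−n)) / r
Monthly rate r = 0.0404/12 ≈ 0.00336667, n = 261
PV = $1,589.73 × (1 − (1 + 0.0404/12)^(−261)) / (0.0404/12)
PV = $1,589.73 × 173.484392
PV = $275,793.34

PV = PMT × (1-(1+r)^(-n))/r = $275,793.34


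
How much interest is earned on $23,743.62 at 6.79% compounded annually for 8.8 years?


Compound interest earned = final amount − principal.
A = P(1 + r/n)^(nt) = $23,743.62 × (1 + 0.0679/1)^(1 × 8.8) = $42,326.86
Interest = A − P = $42,326.86 − $23,743.62 = $18,583.24

Interest = A - P = $18,583.24


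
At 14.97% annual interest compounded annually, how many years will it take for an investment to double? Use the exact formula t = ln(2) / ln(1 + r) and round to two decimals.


Doubling condition: (1 + r)^t = 2
Take ln of both sides: t × ln(1 + r) = ln(2)
t = ln(2) / ln(1 + r)
t = 0.693147 / 0.139501
t = 4.97

t = ln(2) / ln(1 + r) = 4.97 years


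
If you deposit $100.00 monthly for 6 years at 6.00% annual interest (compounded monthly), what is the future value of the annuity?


Future value of an ordinary annuity: FV = PMT × ((1 + r)^n − 1) / r
Monthly rate r = 0.06/12 = 0.005, n = 72
FV = $100.00 × ((1 + 0.06/12)^72 − 1) / (0.06/12)
FV = $100.00 × 86.408856
FV = $8,640.89

FV = PMT × ((1+r)^n - 1)/r = $8,640.89


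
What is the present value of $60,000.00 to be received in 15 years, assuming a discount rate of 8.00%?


Present value formula: PV = FV / (1 + r)^t
PV = $60,000.00 / (1 + 0.08)^15
PV = $60,000.00 / 3.172169
PV = $18,914.50

PV = FV / (1 + r)^t = $18,914.50


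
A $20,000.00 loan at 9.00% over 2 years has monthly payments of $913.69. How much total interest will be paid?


Total paid over the life of the loan = PMT × n.
Total paid = $913.69 × 24 = $21,928.56
Total interest = total paid − principal = $21,928.56 − $20,000.00 = $1,928.56

Total interest = (PMT × n) - PV = $1,928.56


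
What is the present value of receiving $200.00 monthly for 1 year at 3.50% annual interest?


Present value of an ordinary annuity: PV = PMT × (1 − (1 + r)^(−n)) / r
Monthly rate r = 0.035/12 ≈ 0.00291667, n = 12
PV = $200.00 × (1 − (1 + 0.035/12)^(−12)) / (0.035/12)
PV = $200.00 × 11.775563
PV = $2,355.11

PV = PMT × (1-(1+r)^(-n))/r = $2,355.11


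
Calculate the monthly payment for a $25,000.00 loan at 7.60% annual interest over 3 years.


Loan payment formula: PMT = PV × r / (1 − (1 + r)^(−n))
Monthly rate r = 0.076/12 ≈ 0.00633333, n = 36 months
Denominator: 1 − (1 + 0.076/12)^(−36) = 0.203303
PMT = $25,000.00 × (0.076/12) / 0.203303
PMT = $778.80 per month

PMT = PV × r / (1-(1+r)^(-n)) = $778.80/month


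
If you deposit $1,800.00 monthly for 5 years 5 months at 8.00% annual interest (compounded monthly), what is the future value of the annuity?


Future value of an ordinary annuity: FV = PMT × ((1 + r)^n − 1) / r
Monthly rate r = 0.08/12 ≈ 0.00666667, n = 65
FV = $1,800.00 × ((1 + 0.08/12)^65 − 1) / (0.08/12)
FV = $1,800.00 × 81.026072
FV = $145,846.93

FV = PMT × ((1+r)^n - 1)/r = $145,846.93


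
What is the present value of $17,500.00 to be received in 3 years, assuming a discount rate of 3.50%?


Present value formula: PV = FV / (1 + r)^t
PV = $17,500.00 / (1 + 0.035)^3
PV = $17,500.00 / 1.108718
PV = $15,784.00

PV = FV / (1 + r)^t = $15,784.00


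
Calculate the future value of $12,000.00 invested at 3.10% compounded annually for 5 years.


Compound interest formula: A = P(1 + r/n)^(nt)
A = $12,000.00 × (1 + 0.031/1)^(1 × 5)
Growth factor: (1 + 0.031/1)^5 = 1.1649126
A = $12,000.00 × 1.1649126
A = $13,978.95

A = P(1 + r/n)^(nt) = $13,978.95


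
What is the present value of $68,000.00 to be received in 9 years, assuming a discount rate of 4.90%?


Present value formula: PV = FV / (1 + r)^t
PV = $68,000.00 / (1 + 0.049)^9
PV = $68,000.00 / 1.5380817
PV = $44,210.92

PV = FV / (1 + r)^t = $44,210.92


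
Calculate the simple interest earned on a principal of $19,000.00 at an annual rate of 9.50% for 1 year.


Simple interest formula: I = P × r × t
I = $19,000.00 × 0.095 × 1
I = $1,805.00

I = P × r × t = $1,805.00


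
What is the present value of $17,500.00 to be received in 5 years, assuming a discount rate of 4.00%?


Present value formula: PV = FV / (1 + r)^t
PV = $17,500.00 / (1 + 0.04)^5
PV = $17,500.00 / 1.216653
PV = $14,383.72

PV = FV / (1 + r)^t = $14,383.72


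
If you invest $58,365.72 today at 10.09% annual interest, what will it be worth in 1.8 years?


Future value formula: FV = PV × (1 + r)^t
FV = $58,365.72 × (1 + 0.1009)^1.8
FV = $58,365.72 × 1.1889023
FV = $69,391.14

FV = PV × (1 + r)^t = $69,391.14


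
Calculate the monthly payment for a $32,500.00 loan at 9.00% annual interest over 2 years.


Loan payment formula: PMT = PV × r / (1 − (1 + r)^(−n))
Monthly rate r = 0.09/12 = 0.0075, n = 24 months
Denominator: 1 − (1 + 0.09/12)^(−24) = 0.164169
PMT = $32,500.00 × (0.09/12) / 0.164169
PMT = $1,484.75 per month

PMT = PV × r / (1-(1+r)^(-n)) = $1,484.75/month


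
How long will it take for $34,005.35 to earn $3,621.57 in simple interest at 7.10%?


Rearrange the simple interest formula for t:
I = P × r × t  ⇒  t = I / (P × r)
t = $3,621.57 / ($34,005.35 × 0.071)
t = 1.5

t = I/(P×r) = 1.5 years


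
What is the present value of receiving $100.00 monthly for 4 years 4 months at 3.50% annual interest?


Present value of an ordinary annuity: PV = PMT × (1 − (1 + r)^(−n)) / r
Monthly rate r = 0.035/12 ≈ 0.00291667, n = 52
PV = $100.00 × (1 − (1 + 0.035/12)^(−52)) / (0.035/12)
PV = $100.00 × 48.183646
PV = $4,818.36

PV = PMT × (1-(1+r)^(-n))/r = $4,818.36


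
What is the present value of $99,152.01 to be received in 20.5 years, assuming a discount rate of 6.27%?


Present value formula: PV = FV / (1 + r)^t
PV = $99,152.01 / (1 + 0.0627)^20.5
PV = $99,152.01 / 3.478716
PV = $28,502.47

PV = FV / (1 + r)^t = $28,502.47


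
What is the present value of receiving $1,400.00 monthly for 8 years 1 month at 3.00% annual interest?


Present value of an ordinary annuity: PV = PMT × (1 − (1 + r)^(−n)) / r
Monthly rate r = 0.03/12 = 0.0025, n = 97
PV = $1,400.00 × (1 − (1 + 0.03/12)^(−97)) / (0.03/12)
PV = $1,400.00 × 86.039504
PV = $120,455.31

PV = PMT × (1-(1+r)^(-n))/r = $120,455.31


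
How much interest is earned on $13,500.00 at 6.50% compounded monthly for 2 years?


Compound interest earned = final amount − principal.
A = P(1 + r/n)^(nt) = $13,500.00 × (1 + 0.065/12)^(12 × 2) = $15,368.79
Interest = A − P = $15,368.79 − $13,500.00 = $1,868.79

Interest = A - P = $1,868.79


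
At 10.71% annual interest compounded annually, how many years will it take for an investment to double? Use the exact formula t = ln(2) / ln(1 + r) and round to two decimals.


Doubling condition: (1 + r)^t = 2
Take ln of both sides: t × ln(1 + r) = ln(2)
t = ln(2) / ln(1 + r)
t = 0.693147 / 0.101744
t = 6.81

t = ln(2) / ln(1 + r) = 6.81 years


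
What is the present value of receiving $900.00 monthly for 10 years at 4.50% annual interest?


Present value of an ordinary annuity: PV = PMT × (1 − (1 + r)^(−n)) / r
Monthly rate r = 0.045/12 = 0.00375, n = 120
PV = $900.00 × (1 − (1 + 0.045/12)^(−120)) / (0.045/12)
PV = $900.00 × 96.489324
PV = $86,840.39

PV = PMT × (1-(1+r)^(-n))/r = $86,840.39


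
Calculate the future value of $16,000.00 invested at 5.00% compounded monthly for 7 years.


Compound interest formula: A = P(1 + r/n)^(nt)
A = $16,000.00 × (1 + 0.05/12)^(12 × 7)
Growth factor: (1 + 0.05/12)^84 = 1.418036
A = $16,000.00 × 1.418036
A = $22,688.58

A = P(1 + r/n)^(nt) = $22,688.58


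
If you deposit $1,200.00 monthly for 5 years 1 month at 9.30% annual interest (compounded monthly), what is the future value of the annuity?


Future value of an ordinary annuity: FV = PMT × ((1 + r)^n − 1) / r
Monthly rate r = 0.093/12 = 0.00775, n = 61
FV = $1,200.00 × ((1 + 0.093/12)^61 − 1) / (0.093/12)
FV = $1,200.00 × 77.610178
FV = $93,132.21

FV = PMT × ((1+r)^n - 1)/r = $93,132.21


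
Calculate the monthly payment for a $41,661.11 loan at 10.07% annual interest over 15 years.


Loan payment formula: PMT = PV × r / (1 − (1 + r)^(−n))
Monthly rate r = 0.1007/12 ≈ 0.00839167, n = 180 months
Denominator: 1 − (1 + 0.1007/12)^(−180) = 0.777804
PMT = $41,661.11 × (0.1007/12) / 0.777804
PMT = $449.48 per month

PMT = PV × r / (1-(1+r)^(-n)) = $449.48/month


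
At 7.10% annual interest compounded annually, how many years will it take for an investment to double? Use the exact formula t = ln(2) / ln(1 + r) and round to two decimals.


Doubling condition: (1 + r)^t = 2
Take ln of both sides: t × ln(1 + r) = ln(2)
t = ln(2) / ln(1 + r)
t = 0.693147 / 0.068593
t = 10.11

t = ln(2) / ln(1 + r) = 10.11 years


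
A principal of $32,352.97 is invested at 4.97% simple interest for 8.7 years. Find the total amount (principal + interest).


Total amount formula: A = P(1 + rt) = P + P·r·t
Interest: I = P × r × t = $32,352.97 × 0.0497 × 8.7 = $13,989.10
A = P + I = $32,352.97 + $13,989.10 = $46,342.07

A = P + I = P(1 + rt) = $46,342.07


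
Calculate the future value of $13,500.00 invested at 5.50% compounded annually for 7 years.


Compound interest formula: A = P(1 + r/n)^(nt)
A = $13,500.00 × (1 + 0.055/1)^(1 × 7)
Growth factor: (1 + 0.055/1)^7 = 1.454679
A = $13,500.00 × 1.454679
A = $19,638.17

A = P(1 + r/n)^(nt) = $19,638.17


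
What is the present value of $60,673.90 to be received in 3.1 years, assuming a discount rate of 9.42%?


Present value formula: PV = FV / (1 + r)^t
PV = $60,673.90 / (1 + 0.0942)^3.1
PV = $60,673.90 / 1.3219037
PV = $45,898.88

PV = FV / (1 + r)^t = $45,898.88


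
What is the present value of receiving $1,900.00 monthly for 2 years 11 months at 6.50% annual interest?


Present value of an ordinary annuity: PV = PMT × (1 − (1 + r)^(−n)) / r
Monthly rate r = 0.065/12 ≈ 0.00541667, n = 35
PV = $1,900.00 × (1 − (1 + 0.065/12)^(−35)) / (0.065/12)
PV = $1,900.00 × 31.804221
PV = $60,428.02

PV = PMT × (1-(1+r)^(-n))/r = $60,428.02


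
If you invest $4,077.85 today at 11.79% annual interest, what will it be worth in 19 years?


Future value formula: FV = PV × (1 + r)^t
FV = $4,077.85 × (1 + 0.1179)^19
FV = $4,077.85 × 8.311055
FV = $33,891.24

FV = PV × (1 + r)^t = $33,891.24


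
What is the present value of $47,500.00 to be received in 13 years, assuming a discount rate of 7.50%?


Present value formula: PV = FV / (1 + r)^t
PV = $47,500.00 / (1 + 0.075)^13
PV = $47,500.00 / 2.560413
PV = $18,551.69

PV = FV / (1 + r)^t = $18,551.69


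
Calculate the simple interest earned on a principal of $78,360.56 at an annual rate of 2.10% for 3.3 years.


Simple interest formula: I = P × r × t
I = $78,360.56 × 0.021 × 3.3
I = $5,430.39

I = P × r × t = $5,430.39


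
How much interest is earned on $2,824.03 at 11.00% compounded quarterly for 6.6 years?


Compound interest earned = final amount − principal.
A = P(1 + r/n)^(nt) = $2,824.03 × (1 + 0.11/4)^(4 × 6.6) = $5,779.76
Interest = A − P = $5,779.76 − $2,824.03 = $2,955.73

Interest = A - P = $2,955.73


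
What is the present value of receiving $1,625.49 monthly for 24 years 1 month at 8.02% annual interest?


Present value of an ordinary annuity: PV = PMT × (1 − (1 + r)^(−n)) / r
Monthly rate r = 0.0802/12 ≈ 0.00668333, n = 289
PV = $1,625.49 × (1 − (1 + 0.0802/12)^(−289)) / (0.0802/12)
PV = $1,625.49 × 127.800395
PV = $207,738.26

PV = PMT × (1-(1+r)^(-n))/r = $207,738.26


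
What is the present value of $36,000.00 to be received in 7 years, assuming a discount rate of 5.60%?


Present value formula: PV = FV / (1 + r)^t
PV = $36,000.00 / (1 + 0.056)^7
PV = $36,000.00 / 1.464359
PV = $24,584.14

PV = FV / (1 + r)^t = $24,584.14


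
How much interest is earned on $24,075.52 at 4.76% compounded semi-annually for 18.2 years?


Compound interest earned = final amount − principal.
A = P(1 + r/n)^(nt) = $24,075.52 × (1 + 0.0476/2)^(2 × 18.2) = $56,676.92
Interest = A − P = $56,676.92 − $24,075.52 = $32,601.40

Interest = A - P = $32,601.40


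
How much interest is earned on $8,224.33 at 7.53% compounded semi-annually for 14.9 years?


Compound interest earned = final amount − principal.
A = P(1 + r/n)^(nt) = $8,224.33 × (1 + 0.0753/2)^(2 × 14.9) = $24,740.99
Interest = A − P = $24,740.99 − $8,224.33 = $16,516.66

Interest = A - P = $16,516.66


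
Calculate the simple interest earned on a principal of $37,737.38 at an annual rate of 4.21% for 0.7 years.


Simple interest formula: I = P × r × t
I = $37,737.38 × 0.0421 × 0.7
I = $1,112.12

I = P × r × t = $1,112.12


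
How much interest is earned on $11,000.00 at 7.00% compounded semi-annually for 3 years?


Compound interest earned = final amount − principal.
A = P(1 + r/n)^(nt) = $11,000.00 × (1 + 0.07/2)^(2 × 3) = $13,521.81
Interest = A − P = $13,521.81 − $11,000.00 = $2,521.81

Interest = A - P = $2,521.81


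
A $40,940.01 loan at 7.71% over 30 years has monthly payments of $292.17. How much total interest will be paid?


Total paid over the life of the loan = PMT × n.
Total paid = $292.17 × 360 = $105,181.20
Total interest = total paid − principal = $105,181.20 − $40,940.01 = $64,241.19

Total interest = (PMT × n) - PV = $64,241.19


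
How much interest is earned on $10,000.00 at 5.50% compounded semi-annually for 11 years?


Compound interest earned = final amount − principal.
A = P(1 + r/n)^(nt) = $10,000.00 × (1 + 0.055/2)^(2 × 11) = $18,163.53
Interest = A − P = $18,163.53 − $10,000.00 = $8,163.53

Interest = A - P = $8,163.53


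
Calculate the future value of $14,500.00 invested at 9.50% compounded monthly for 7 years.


Compound interest formula: A = P(1 + r/n)^(nt)
A = $14,500.00 × (1 + 0.095/12)^(12 × 7)
Growth factor: (1 + 0.095/12)^84 = 1.9394056
A = $14,500.00 × 1.9394056
A = $28,121.38

A = P(1 + r/n)^(nt) = $28,121.38


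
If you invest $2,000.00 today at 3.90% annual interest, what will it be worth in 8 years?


Future value formula: FV = PV × (1 + r)^t
FV = $2,000.00 × (1 + 0.039)^8
FV = $2,000.00 × 1.358077
FV = $2,716.15

FV = PV × (1 + r)^t = $2,716.15


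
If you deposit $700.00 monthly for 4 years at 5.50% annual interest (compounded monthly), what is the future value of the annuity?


Future value of an ordinary annuity: FV = PMT × ((1 + r)^n − 1) / r
Monthly rate r = 0.055/12 ≈ 0.00458333, n = 48
FV = $700.00 × ((1 + 0.055/12)^48 − 1) / (0.055/12)
FV = $700.00 × 53.552852
FV = $37,487.00

FV = PMT × ((1+r)^n - 1)/r = $37,487.00


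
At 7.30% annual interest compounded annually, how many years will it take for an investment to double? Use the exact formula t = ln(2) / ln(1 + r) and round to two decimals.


Doubling condition: (1 + r)^t = 2
Take ln of both sides: t × ln(1 + r) = ln(2)
t = ln(2) / ln(1 + r)
t = 0.693147 / 0.070458
t = 9.84

t = ln(2) / ln(1 + r) = 9.84 years


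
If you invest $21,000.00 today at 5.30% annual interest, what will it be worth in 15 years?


Future value formula: FV = PV × (1 + r)^t
FV = $21,000.00 × (1 + 0.053)^15
FV = $21,000.00 × 2.1698293
FV = $45,566.42

FV = PV × (1 + r)^t = $45,566.42


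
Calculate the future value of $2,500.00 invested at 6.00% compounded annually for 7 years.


Compound interest formula: A = P(1 + r/n)^(nt)
A = $2,500.00 × (1 + 0.06/1)^(1 × 7)
Growth factor: (1 + 0.06/1)^7 = 1.5036303
A = $2,500.00 × 1.5036303
A = $3,759.08

A = P(1 + r/n)^(nt) = $3,759.08


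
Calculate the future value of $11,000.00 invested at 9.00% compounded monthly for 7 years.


Compound interest formula: A = P(1 + r/n)^(nt)
A = $11,000.00 × (1 + 0.09/12)^(12 × 7)
Growth factor: (1 + 0.09/12)^84 = 1.873202
A = $11,000.00 × 1.873202
A = $20,605.22

A = P(1 + r/n)^(nt) = $20,605.22


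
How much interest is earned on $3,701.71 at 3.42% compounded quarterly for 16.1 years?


Compound interest earned = final amount − principal.
A = P(1 + r/n)^(nt) = $3,701.71 × (1 + 0.0342/4)^(4 × 16.1) = $6,404.97
Interest = A − P = $6,404.97 − $3,701.71 = $2,703.26

Interest = A - P = $2,703.26


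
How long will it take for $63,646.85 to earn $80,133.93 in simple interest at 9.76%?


Rearrange the simple interest formula for t:
I = P × r × t  ⇒  t = I / (P × r)
t = $80,133.93 / ($63,646.85 × 0.0976)
t = 12.9

t = I/(P×r) = 12.9 years


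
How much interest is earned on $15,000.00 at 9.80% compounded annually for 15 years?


Compound interest earned = final amount − principal.
A = P(1 + r/n)^(nt) = $15,000.00 × (1 + 0.098/1)^(1 × 15) = $60,971.43
Interest = A − P = $60,971.43 − $15,000.00 = $45,971.43

Interest = A - P = $45,971.43


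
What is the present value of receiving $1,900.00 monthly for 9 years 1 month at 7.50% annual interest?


Present value of an ordinary annuity: PV = PMT × (1 − (1 + r)^(−n)) / r
Monthly rate r = 0.075/12 = 0.00625, n = 109
PV = $1,900.00 × (1 − (1 + 0.075/12)^(−109)) / (0.075/12)
PV = $1,900.00 × 78.870723
PV = $149,854.37

PV = PMT × (1-(1+r)^(-n))/r = $149,854.37


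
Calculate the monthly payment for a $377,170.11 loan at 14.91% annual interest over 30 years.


Loan payment formula: PMT = PV × r / (1 − (1 + r)^(−n))
Monthly rate r = 0.1491/12 = 0.012425, n = 360 months
Denominator: 1 − (1 + 0.1491/12)^(−360) = 0.988268
PMT = $377,170.11 × (0.1491/12) / 0.988268
PMT = $4,741.97 per month

PMT = PV × r / (1-(1+r)^(-n)) = $4,741.97/month


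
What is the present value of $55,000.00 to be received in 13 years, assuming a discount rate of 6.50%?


Present value formula: PV = FV / (1 + r)^t
PV = $55,000.00 / (1 + 0.065)^13
PV = $55,000.00 / 2.2674875
PV = $24,255.92

PV = FV / (1 + r)^t = $24,255.92


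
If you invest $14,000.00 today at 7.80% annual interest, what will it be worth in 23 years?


Future value formula: FV = PV × (1 + r)^t
FV = $14,000.00 × (1 + 0.078)^23
FV = $14,000.00 × 5.6264116
FV = $78,769.76

FV = PV × (1 + r)^t = $78,769.76


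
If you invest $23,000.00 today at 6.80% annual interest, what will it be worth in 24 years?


Future value formula: FV = PV × (1 + r)^t
FV = $23,000.00 × (1 + 0.068)^24
FV = $23,000.00 × 4.849646
FV = $111,541.86

FV = PV × (1 + r)^t = $111,541.86


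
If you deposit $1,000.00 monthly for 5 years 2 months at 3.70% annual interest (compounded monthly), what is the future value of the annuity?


Future value of an ordinary annuity: FV = PMT × ((1 + r)^n − 1) / r
Monthly rate r = 0.037/12 ≈ 0.00308333, n = 62
FV = $1,000.00 × ((1 + 0.037/12)^62 − 1) / (0.037/12)
FV = $1,000.00 × 68.207091
FV = $68,207.09

FV = PMT × ((1+r)^n - 1)/r = $68,207.09


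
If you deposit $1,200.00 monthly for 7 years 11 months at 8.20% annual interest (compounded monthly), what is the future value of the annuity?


Future value of an ordinary annuity: FV = PMT × ((1 + r)^n − 1) / r
Monthly rate r = 0.082/12 ≈ 0.00683333, n = 95
FV = $1,200.00 × ((1 + 0.082/12)^95 − 1) / (0.082/12)
FV = $1,200.00 × 133.130343
FV = $159,756.41

FV = PMT × ((1+r)^n - 1)/r = $159,756.41


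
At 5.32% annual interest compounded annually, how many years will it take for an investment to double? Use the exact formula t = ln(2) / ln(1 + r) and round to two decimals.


Doubling condition: (1 + r)^t = 2
Take ln of both sides: t × ln(1 + r) = ln(2)
t = ln(2) / ln(1 + r)
t = 0.693147 / 0.051833
t = 13.37

t = ln(2) / ln(1 + r) = 13.37 years


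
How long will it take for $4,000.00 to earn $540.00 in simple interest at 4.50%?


Rearrange the simple interest formula for t:
I = P × r × t  ⇒  t = I / (P × r)
t = $540.00 / ($4,000.00 × 0.045)
t = 3

t = I/(P×r) = 3 years


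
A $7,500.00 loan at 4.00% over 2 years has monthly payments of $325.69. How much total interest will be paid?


Total paid over the life of the loan = PMT × n.
Total paid = $325.69 × 24 = $7,816.56
Total interest = total paid − principal = $7,816.56 − $7,500.00 = $316.56

Total interest = (PMT × n) - PV = $316.56


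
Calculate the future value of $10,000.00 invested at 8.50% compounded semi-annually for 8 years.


Compound interest formula: A = P(1 + r/n)^(nt)
A = $10,000.00 × (1 + 0.085/2)^(2 × 8)
Growth factor: (1 + 0.085/2)^16 = 1.946332
A = $10,000.00 × 1.946332
A = $19,463.32

A = P(1 + r/n)^(nt) = $19,463.32


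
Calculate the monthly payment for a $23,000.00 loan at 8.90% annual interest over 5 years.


Loan payment formula: PMT = PV × r / (1 − (1 + r)^(−n))
Monthly rate r = 0.089/12 ≈ 0.00741667, n = 60 months
Denominator: 1 − (1 + 0.089/12)^(−60) = 0.358123
PMT = $23,000.00 × (0.089/12) / 0.358123
PMT = $476.33 per month

PMT = PV × r / (1-(1+r)^(-n)) = $476.33/month


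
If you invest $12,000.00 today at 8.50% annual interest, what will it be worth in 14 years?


Future value formula: FV = PV × (1 + r)^t
FV = $12,000.00 × (1 + 0.085)^14
FV = $12,000.00 × 3.1334036
FV = $37,600.84

FV = PV × (1 + r)^t = $37,600.84


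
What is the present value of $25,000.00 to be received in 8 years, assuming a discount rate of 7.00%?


Present value formula: PV = FV / (1 + r)^t
PV = $25,000.00 / (1 + 0.07)^8
PV = $25,000.00 / 1.718186
PV = $14,550.23

PV = FV / (1 + r)^t = $14,550.23


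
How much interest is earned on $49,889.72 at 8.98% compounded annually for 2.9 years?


Compound interest earned = final amount − principal.
A = P(1 + r/n)^(nt) = $49,889.72 × (1 + 0.0898/1)^(1 × 2.9) = $64,020.17
Interest = A − P = $64,020.17 − $49,889.72 = $14,130.45

Interest = A - P = $14,130.45


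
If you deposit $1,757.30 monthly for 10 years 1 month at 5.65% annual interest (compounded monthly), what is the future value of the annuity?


Future value of an ordinary annuity: FV = PMT × ((1 + r)^n − 1) / r
Monthly rate r = 0.0565/12 ≈ 0.00470833, n = 121
FV = $1,757.30 × ((1 + 0.0565/12)^121 − 1) / (0.0565/12)
FV = $1,757.30 × 162.560600
FV = $285,667.74

FV = PMT × ((1+r)^n - 1)/r = $285,667.74


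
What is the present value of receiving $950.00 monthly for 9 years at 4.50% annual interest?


Present value of an ordinary annuity: PV = PMT × (1 − (1 + r)^(−n)) / r
Monthly rate r = 0.045/12 = 0.00375, n = 108
PV = $950.00 × (1 − (1 + 0.045/12)^(−108)) / (0.045/12)
PV = $950.00 × 88.671407
PV = $84,237.84

PV = PMT × (1-(1+r)^(-n))/r = $84,237.84


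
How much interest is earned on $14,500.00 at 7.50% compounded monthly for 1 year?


Compound interest earned = final amount − principal.
A = P(1 + r/n)^(nt) = $14,500.00 × (1 + 0.075/12)^(12 × 1) = $15,625.67
Interest = A − P = $15,625.67 − $14,500.00 = $1,125.67

Interest = A - P = $1,125.67


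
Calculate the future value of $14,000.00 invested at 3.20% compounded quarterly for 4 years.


Compound interest formula: A = P(1 + r/n)^(nt)
A = $14,000.00 × (1 + 0.032/4)^(4 × 4)
Growth factor: (1 + 0.032/4)^16 = 1.135974
A = $14,000.00 × 1.135974
A = $15,903.64

A = P(1 + r/n)^(nt) = $15,903.64


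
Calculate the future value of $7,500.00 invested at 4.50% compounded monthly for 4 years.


Compound interest formula: A = P(1 + r/n)^(nt)
A = $7,500.00 × (1 + 0.045/12)^(12 × 4)
Growth factor: (1 + 0.045/12)^48 = 1.1968144
A = $7,500.00 × 1.1968144
A = $8,976.11

A = P(1 + r/n)^(nt) = $8,976.11


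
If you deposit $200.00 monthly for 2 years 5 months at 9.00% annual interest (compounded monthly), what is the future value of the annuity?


Future value of an ordinary annuity: FV = PMT × ((1 + r)^n − 1) / r
Monthly rate r = 0.09/12 = 0.0075, n = 29
FV = $200.00 × ((1 + 0.09/12)^29 − 1) / (0.09/12)
FV = $200.00 × 32.260945
FV = $6,452.19

FV = PMT × ((1+r)^n - 1)/r = $6,452.19


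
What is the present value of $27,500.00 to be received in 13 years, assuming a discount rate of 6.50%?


Present value formula: PV = FV / (1 + r)^t
PV = $27,500.00 / (1 + 0.065)^13
PV = $27,500.00 / 2.267487
PV = $12,127.96

PV = FV / (1 + r)^t = $12,127.96


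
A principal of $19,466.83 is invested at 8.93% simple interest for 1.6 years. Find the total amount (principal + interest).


Total amount formula: A = P(1 + rt) = P + P·r·t
Interest: I = P × r × t = $19,466.83 × 0.0893 × 1.6 = $2,781.42
A = P + I = $19,466.83 + $2,781.42 = $22,248.25

A = P + I = P(1 + rt) = $22,248.25


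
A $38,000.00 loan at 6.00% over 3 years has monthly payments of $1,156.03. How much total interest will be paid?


Total paid over the life of the loan = PMT × n.
Total paid = $1,156.03 × 36 = $41,617.08
Total interest = total paid − principal = $41,617.08 − $38,000.00 = $3,617.08

Total interest = (PMT × n) - PV = $3,617.08


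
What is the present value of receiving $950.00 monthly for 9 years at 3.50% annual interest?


Present value of an ordinary annuity: PV = PMT × (1 − (1 + r)^(−n)) / r
Monthly rate r = 0.035/12 ≈ 0.00291667, n = 108
PV = $950.00 × (1 − (1 + 0.035/12)^(−108)) / (0.035/12)
PV = $950.00 × 92.529069
PV = $87,902.62

PV = PMT × (1-(1+r)^(-n))/r = $87,902.62


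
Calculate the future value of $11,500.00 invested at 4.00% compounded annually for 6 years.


Compound interest formula: A = P(1 + r/n)^(nt)
A = $11,500.00 × (1 + 0.04/1)^(1 × 6)
Growth factor: (1 + 0.04/1)^6 = 1.265319
A = $11,500.00 × 1.265319
A = $14,551.17

A = P(1 + r/n)^(nt) = $14,551.17


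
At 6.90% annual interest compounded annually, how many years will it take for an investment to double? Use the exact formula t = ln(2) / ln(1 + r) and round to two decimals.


Doubling condition: (1 + r)^t = 2
Take ln of both sides: t × ln(1 + r) = ln(2)
t = ln(2) / ln(1 + r)
t = 0.693147 / 0.066724
t = 10.39

t = ln(2) / ln(1 + r) = 10.39 years


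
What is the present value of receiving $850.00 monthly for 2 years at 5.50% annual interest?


Present value of an ordinary annuity: PV = PMT × (1 − (1 + r)^(−n)) / r
Monthly rate r = 0.055/12 ≈ 0.00458333, n = 24
PV = $850.00 × (1 − (1 + 0.055/12)^(−24)) / (0.055/12)
PV = $850.00 × 22.677971
PV = $19,276.28

PV = PMT × (1-(1+r)^(-n))/r = $19,276.28


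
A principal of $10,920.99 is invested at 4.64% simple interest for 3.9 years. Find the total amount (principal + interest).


Total amount formula: A = P(1 + rt) = P + P·r·t
Interest: I = P × r × t = $10,920.99 × 0.0464 × 3.9 = $1,976.26
A = P + I = $10,920.99 + $1,976.26 = $12,897.25

A = P + I = P(1 + rt) = $12,897.25


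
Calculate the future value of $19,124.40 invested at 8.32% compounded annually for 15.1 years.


Compound interest formula: A = P(1 + r/n)^(nt)
A = $19,124.40 × (1 + 0.0832/1)^(1 × 15.1)
Growth factor: (1 + 0.0832/1)^15.1 = 3.342725
A = $19,124.40 × 3.342725
A = $63,927.61

A = P(1 + r/n)^(nt) = $63,927.61


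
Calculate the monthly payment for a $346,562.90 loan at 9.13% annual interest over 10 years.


Loan payment formula: PMT = PV × r / (1 − (1 + r)^(−n))
Monthly rate r = 0.0913/12 ≈ 0.00760833, n = 120 months
Denominator: 1 − (1 + 0.0913/12)^(−120) = 0.597292
PMT = $346,562.90 × (0.0913/12) / 0.597292
PMT = $4,414.53 per month

PMT = PV × r / (1-(1+r)^(-n)) = $4,414.53/month


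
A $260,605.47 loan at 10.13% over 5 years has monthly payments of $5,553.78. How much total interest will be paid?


Total paid over the life of the loan = PMT × n.
Total paid = $5,553.78 × 60 = $333,226.80
Total interest = total paid − principal = $333,226.80 − $260,605.47 = $72,621.33

Total interest = (PMT × n) - PV = $72,621.33


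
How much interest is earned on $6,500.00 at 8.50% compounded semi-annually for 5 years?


Compound interest earned = final amount − principal.
A = P(1 + r/n)^(nt) = $6,500.00 × (1 + 0.085/2)^(2 × 5) = $9,855.39
Interest = A − P = $9,855.39 − $6,500.00 = $3,355.39

Interest = A - P = $3,355.39


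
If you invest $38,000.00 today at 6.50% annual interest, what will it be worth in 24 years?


Future value formula: FV = PV × (1 + r)^t
FV = $38,000.00 × (1 + 0.065)^24
FV = $38,000.00 × 4.5330508
FV = $172,255.93

FV = PV × (1 + r)^t = $172,255.93


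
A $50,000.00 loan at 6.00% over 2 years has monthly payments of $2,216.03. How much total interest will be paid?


Total paid over the life of the loan = PMT × n.
Total paid = $2,216.03 × 24 = $53,184.72
Total interest = total paid − principal = $53,184.72 − $50,000.00 = $3,184.72

Total interest = (PMT × n) - PV = $3,184.72


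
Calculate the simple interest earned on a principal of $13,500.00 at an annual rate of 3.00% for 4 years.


Simple interest formula: I = P × r × t
I = $13,500.00 × 0.03 × 4
I = $1,620.00

I = P × r × t = $1,620.00


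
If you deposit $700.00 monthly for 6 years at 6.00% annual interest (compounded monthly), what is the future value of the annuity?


Future value of an ordinary annuity: FV = PMT × ((1 + r)^n − 1) / r
Monthly rate r = 0.06/12 = 0.005, n = 72
FV = $700.00 × ((1 + 0.06/12)^72 − 1) / (0.06/12)
FV = $700.00 × 86.408856
FV = $60,486.20

FV = PMT × ((1+r)^n - 1)/r = $60,486.20


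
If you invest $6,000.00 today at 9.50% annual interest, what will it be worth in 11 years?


Future value formula: FV = PV × (1 + r)^t
FV = $6,000.00 × (1 + 0.095)^11
FV = $6,000.00 × 2.7136592
FV = $16,281.96

FV = PV × (1 + r)^t = $16,281.96


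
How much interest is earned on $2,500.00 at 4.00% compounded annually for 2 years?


Compound interest earned = final amount − principal.
A = P(1 + r/n)^(nt) = $2,500.00 × (1 + 0.04/1)^(1 × 2) = $2,704.00
Interest = A − P = $2,704.00 − $2,500.00 = $204.00

Interest = A - P = $204.00


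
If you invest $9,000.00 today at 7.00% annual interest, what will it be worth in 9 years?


Future value formula: FV = PV × (1 + r)^t
FV = $9,000.00 × (1 + 0.07)^9
FV = $9,000.00 × 1.838459
FV = $16,546.13

FV = PV × (1 + r)^t = $16,546.13


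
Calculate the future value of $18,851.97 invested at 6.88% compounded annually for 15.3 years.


Compound interest formula: A = P(1 + r/n)^(nt)
A = $18,851.97 × (1 + 0.0688/1)^(1 × 15.3)
Growth factor: (1 + 0.0688/1)^15.3 = 2.7676783
A = $18,851.97 × 2.7676783
A = $52,176.19

A = P(1 + r/n)^(nt) = $52,176.19


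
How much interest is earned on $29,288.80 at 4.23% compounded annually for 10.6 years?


Compound interest earned = final amount − principal.
A = P(1 + r/n)^(nt) = $29,288.80 × (1 + 0.0423/1)^(1 × 10.6) = $45,438.56
Interest = A − P = $45,438.56 − $29,288.80 = $16,149.76

Interest = A - P = $16,149.76


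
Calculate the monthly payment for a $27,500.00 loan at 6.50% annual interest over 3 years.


Loan payment formula: PMT = PV × r / (1 − (1 + r)^(−n))
Monthly rate r = 0.065/12 ≈ 0.00541667, n = 36 months
Denominator: 1 − (1 + 0.065/12)^(−36) = 0.176732
PMT = $27,500.00 × (0.065/12) / 0.176732
PMT = $842.85 per month

PMT = PV × r / (1-(1+r)^(-n)) = $842.85/month


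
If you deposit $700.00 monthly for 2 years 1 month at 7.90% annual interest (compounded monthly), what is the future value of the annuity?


Future value of an ordinary annuity: FV = PMT × ((1 + r)^n − 1) / r
Monthly rate r = 0.079/12 ≈ 0.00658333, n = 25
FV = $700.00 × ((1 + 0.079/12)^25 − 1) / (0.079/12)
FV = $700.00 × 27.078394
FV = $18,954.88

FV = PMT × ((1+r)^n - 1)/r = $18,954.88
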